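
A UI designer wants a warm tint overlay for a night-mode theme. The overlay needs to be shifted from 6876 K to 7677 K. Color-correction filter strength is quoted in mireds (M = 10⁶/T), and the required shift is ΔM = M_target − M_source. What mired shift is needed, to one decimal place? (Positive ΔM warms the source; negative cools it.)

-15.2 mireds

M_source = 10⁶/6876 = 145.433; M_target = 10⁶/7677 = 130.259.
ΔM = 130.259 − 145.433 = -15.174 → -15.2 mireds, a cooling shift.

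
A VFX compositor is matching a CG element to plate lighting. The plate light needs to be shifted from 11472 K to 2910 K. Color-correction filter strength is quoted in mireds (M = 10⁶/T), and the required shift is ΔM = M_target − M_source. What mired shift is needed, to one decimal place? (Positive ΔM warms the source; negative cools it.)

+256.5 mireds

M_source = 10⁶/11472 = 87.169; M_target = 10⁶/2910 = 343.643.
ΔM = 343.643 − 87.169 = 256.474 → +256.5 mireds, a warming shift.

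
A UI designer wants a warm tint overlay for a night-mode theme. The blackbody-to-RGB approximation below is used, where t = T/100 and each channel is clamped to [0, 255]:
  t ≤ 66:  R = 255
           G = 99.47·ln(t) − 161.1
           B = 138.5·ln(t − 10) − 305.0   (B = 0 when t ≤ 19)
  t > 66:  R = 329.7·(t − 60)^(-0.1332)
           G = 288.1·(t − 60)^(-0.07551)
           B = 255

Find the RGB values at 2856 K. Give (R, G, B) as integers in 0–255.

t = 2856/100 = 28.56; the t ≤ 66 branch applies.
R = 255 by definition for t ≤ 66.
G = 99.47·ln 28.56 − 161.1 = 99.47·3.3520 − 161.1 = 172.324.
B = 138.5·ln(28.56 − 10) − 305.0 = 138.5·ln 18.56 − 305.0 = 138.5·2.9210 − 305.0 = 99.560.
Rounded: (255, 172, 100).

(255, 172, 100)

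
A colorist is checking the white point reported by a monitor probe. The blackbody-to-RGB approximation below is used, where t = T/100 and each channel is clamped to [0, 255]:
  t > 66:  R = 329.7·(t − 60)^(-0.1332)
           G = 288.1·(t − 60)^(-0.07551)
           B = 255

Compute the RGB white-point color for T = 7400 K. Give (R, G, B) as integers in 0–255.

t = 7400/100 = 74; the t > 66 branch applies.
R = 329.7·(74 − 60)^(-0.1332) = 329.7·14^(-0.1332) = 329.7·0.70362 = 231.982.
G = 288.1·(74 − 60)^(-0.07551) = 288.1·14^(-0.07551) = 288.1·0.81932 = 236.047.
B = 255 by definition for t > 66.
Rounded: (232, 236, 255).

(232, 236, 255)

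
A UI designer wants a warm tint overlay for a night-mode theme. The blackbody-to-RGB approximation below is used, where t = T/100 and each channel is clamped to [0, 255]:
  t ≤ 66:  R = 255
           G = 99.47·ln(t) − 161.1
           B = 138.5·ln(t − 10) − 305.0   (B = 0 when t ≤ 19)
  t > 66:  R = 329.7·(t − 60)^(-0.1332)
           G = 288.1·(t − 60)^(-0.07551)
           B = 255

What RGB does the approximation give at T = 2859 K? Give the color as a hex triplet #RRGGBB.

#FFAC64

t = 2859/100 = 28.59; the t ≤ 66 branch applies.
R = 255 by definition for t ≤ 66.
G = 99.47·ln 28.59 − 161.1 = 99.47·3.3531 − 161.1 = 172.429.
B = 138.5·ln(28.59 − 10) − 305.0 = 138.5·ln 18.59 − 305.0 = 138.5·2.9226 − 305.0 = 99.783.
Rounded: (255, 172, 100).
In hex: #FFAC64.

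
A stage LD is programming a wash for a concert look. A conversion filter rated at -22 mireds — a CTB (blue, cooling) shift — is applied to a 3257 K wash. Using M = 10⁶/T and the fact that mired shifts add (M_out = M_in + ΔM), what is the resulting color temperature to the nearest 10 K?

M_in = 10⁶/3257 = 307.03 mireds.
M_out = 307.03 + (-22) = 285.03 mireds.
T_out = 10⁶/285.03 = 3508.4 K → 3510 K.

3510 K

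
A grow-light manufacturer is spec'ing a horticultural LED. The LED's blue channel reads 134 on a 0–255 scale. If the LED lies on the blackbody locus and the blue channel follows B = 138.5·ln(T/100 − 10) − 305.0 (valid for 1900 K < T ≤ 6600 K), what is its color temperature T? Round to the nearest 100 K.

ln(t − 10) = (134 + 305.0) / 138.5 = 3.1697.
t − 10 = e^3.1697 = 23.800, so t = 33.800.
T = 100·t = 3380 K → 3400 K to the nearest 100 K.

3400 K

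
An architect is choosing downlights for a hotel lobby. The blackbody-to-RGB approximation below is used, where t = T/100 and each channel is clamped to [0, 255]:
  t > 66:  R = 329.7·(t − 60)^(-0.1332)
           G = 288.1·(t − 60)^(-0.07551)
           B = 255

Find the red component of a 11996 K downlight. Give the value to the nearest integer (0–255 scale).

t = 11996/100 = 119.96; the t > 66 branch applies.
R = 329.7·(119.96 − 60)^(-0.1332) = 329.7·59.96^(-0.1332) = 329.7·0.57968 = 191.121.
Rounded: 191.

191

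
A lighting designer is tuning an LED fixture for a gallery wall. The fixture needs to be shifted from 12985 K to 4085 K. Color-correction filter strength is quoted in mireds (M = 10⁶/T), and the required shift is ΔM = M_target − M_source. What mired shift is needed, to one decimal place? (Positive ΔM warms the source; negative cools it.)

+167.8 mireds

M_source = 10⁶/12985 = 77.012; M_target = 10⁶/4085 = 244.798.
ΔM = 244.798 − 77.012 = 167.786 → +167.8 mireds, a warming shift.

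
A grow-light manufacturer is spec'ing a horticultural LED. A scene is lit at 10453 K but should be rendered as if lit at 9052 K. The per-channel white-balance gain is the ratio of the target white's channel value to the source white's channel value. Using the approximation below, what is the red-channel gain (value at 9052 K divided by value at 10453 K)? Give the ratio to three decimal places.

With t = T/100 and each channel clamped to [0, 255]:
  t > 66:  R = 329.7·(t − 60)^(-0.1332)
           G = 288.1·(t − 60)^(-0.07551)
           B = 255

At 10453 K (t = 104.53):
  R = 329.7·(104.53 − 60)^(-0.1332) = 329.7·44.53^(-0.1332) = 329.7·0.60311 = 198.847.
At 9052 K (t = 90.52):
  R = 329.7·(90.52 − 60)^(-0.1332) = 329.7·30.52^(-0.1332) = 329.7·0.63424 = 209.109.
Gain = 209.109 / 198.847 = 1.0516 → 1.052.

1.052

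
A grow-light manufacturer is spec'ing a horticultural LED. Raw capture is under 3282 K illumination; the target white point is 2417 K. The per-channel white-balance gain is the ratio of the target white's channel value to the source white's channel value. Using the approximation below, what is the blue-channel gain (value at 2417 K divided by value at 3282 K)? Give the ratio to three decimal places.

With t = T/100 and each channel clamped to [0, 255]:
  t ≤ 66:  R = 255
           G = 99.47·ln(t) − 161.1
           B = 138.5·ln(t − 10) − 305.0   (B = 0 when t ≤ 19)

At 3282 K (t = 32.82):
  B = 138.5·ln(32.82 − 10) − 305.0 = 138.5·ln 22.82 − 305.0 = 138.5·3.1276 − 305.0 = 128.178.
At 2417 K (t = 24.17):
  B = 138.5·ln(24.17 − 10) − 305.0 = 138.5·ln 14.17 − 305.0 = 138.5·2.6511 − 305.0 = 62.181.
Gain = 62.181 / 128.178 = 0.4851 → 0.485.

0.485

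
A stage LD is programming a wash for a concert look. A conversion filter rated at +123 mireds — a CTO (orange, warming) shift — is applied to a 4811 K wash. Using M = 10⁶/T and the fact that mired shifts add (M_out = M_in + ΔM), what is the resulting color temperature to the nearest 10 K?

M_in = 10⁶/4811 = 207.86 mireds.
M_out = 207.86 + (+123) = 330.86 mireds.
T_out = 10⁶/330.86 = 3022.5 K → 3020 K.

3020 K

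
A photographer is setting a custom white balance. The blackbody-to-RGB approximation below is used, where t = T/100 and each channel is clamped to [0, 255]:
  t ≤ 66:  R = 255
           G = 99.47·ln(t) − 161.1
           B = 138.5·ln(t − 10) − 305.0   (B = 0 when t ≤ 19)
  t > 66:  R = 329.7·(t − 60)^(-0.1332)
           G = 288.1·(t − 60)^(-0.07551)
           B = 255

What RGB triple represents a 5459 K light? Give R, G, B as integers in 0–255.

R=255, G=237, B=221

t = 5459/100 = 54.59; the t ≤ 66 branch applies.
R = 255 by definition for t ≤ 66.
G = 99.47·ln 54.59 − 161.1 = 99.47·3.9999 − 161.1 = 236.765.
B = 138.5·ln(54.59 − 10) − 305.0 = 138.5·ln 44.59 − 305.0 = 138.5·3.7975 − 305.0 = 220.955.
Rounded: (255, 237, 221).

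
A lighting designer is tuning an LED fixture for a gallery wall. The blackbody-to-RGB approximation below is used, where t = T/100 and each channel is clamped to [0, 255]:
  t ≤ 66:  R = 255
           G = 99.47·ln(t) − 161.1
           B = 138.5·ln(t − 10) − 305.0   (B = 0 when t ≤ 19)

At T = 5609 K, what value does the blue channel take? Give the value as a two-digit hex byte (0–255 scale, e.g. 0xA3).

t = 5609/100 = 56.09; the t ≤ 66 branch applies.
B = 138.5·ln(56.09 − 10) − 305.0 = 138.5·ln 46.09 − 305.0 = 138.5·3.8306 − 305.0 = 225.538.
Rounded: 226; in hex, 0xE2.

0xE2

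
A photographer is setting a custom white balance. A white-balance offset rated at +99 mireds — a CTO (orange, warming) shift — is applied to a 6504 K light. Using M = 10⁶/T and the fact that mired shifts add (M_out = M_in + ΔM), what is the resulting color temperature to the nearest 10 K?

M_in = 10⁶/6504 = 153.75 mireds.
M_out = 153.75 + (+99) = 252.75 mireds.
T_out = 10⁶/252.75 = 3956.5 K → 3960 K.

3960 K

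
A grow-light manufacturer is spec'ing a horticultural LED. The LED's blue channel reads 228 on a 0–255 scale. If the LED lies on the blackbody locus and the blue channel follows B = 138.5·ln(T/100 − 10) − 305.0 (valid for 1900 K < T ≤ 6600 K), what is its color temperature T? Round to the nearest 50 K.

5700 K

ln(t − 10) = (228 + 305.0) / 138.5 = 3.8484.
t − 10 = e^3.8484 = 46.917, so t = 56.917.
T = 100·t = 5692 K → 5700 K to the nearest 50 K.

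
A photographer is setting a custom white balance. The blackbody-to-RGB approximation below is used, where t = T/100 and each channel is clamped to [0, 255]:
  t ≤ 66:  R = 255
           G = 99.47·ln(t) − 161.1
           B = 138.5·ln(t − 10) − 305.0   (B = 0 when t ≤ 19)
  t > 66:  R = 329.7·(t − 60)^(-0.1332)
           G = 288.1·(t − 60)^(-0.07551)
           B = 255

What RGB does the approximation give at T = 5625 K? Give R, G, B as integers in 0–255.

t = 5625/100 = 56.25; the t ≤ 66 branch applies.
R = 255 by definition for t ≤ 66.
G = 99.47·ln 56.25 − 161.1 = 99.47·4.0298 − 161.1 = 239.745.
B = 138.5·ln(56.25 − 10) − 305.0 = 138.5·ln 46.25 − 305.0 = 138.5·3.8341 − 305.0 = 226.018.
Rounded: (255, 240, 226).

R=255, G=240, B=226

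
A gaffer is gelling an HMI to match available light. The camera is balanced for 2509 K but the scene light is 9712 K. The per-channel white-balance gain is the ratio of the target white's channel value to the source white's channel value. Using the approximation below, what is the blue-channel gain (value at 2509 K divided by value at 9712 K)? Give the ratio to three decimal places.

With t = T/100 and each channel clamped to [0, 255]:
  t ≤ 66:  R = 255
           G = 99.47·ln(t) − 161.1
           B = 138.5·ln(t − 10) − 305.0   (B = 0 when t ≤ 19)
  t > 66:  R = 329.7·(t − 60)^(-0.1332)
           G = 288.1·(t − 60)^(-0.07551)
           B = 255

At 9712 K (t = 97.12):
  B = 255 by definition for t > 66.
At 2509 K (t = 25.09):
  B = 138.5·ln(25.09 − 10) − 305.0 = 138.5·ln 15.09 − 305.0 = 138.5·2.7140 − 305.0 = 70.893.
Gain = 70.893 / 255.000 = 0.2780 → 0.278.

0.278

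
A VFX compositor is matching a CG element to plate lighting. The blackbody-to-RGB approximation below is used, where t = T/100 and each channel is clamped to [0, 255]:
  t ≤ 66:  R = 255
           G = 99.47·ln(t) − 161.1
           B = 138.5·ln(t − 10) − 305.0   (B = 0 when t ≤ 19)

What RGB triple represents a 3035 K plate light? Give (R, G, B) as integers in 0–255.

t = 3035/100 = 30.35; the t ≤ 66 branch applies.
R = 255 by definition for t ≤ 66.
G = 99.47·ln 30.35 − 161.1 = 99.47·3.4128 − 161.1 = 178.371.
B = 138.5·ln(30.35 − 10) − 305.0 = 138.5·ln 20.35 − 305.0 = 138.5·3.0131 − 305.0 = 112.312.
Rounded: (255, 178, 112).

(255, 178, 112)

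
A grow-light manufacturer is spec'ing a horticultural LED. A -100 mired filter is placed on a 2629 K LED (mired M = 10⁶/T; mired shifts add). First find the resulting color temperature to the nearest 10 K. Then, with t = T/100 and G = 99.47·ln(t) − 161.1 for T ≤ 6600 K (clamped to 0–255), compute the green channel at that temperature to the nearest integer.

195

M_in = 10⁶/2629 = 380.37; M_out = 380.37 + (-100) = 280.37.
T_out = 10⁶/280.37 = 3566.7 K → 3570 K; t = 35.7.
G = 99.47·ln 35.7 − 161.1 = 99.47·3.5752 − 161.1 = 194.520.
Rounded: 195.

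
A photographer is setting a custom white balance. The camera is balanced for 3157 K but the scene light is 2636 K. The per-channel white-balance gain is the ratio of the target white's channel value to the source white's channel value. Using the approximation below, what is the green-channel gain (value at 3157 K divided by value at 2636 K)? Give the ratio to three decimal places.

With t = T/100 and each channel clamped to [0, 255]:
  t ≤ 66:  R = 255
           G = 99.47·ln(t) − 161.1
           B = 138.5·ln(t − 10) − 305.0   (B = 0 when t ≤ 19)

1.109

At 2636 K (t = 26.36):
  G = 99.47·ln 26.36 − 161.1 = 99.47·3.2718 − 161.1 = 164.351.
At 3157 K (t = 31.57):
  G = 99.47·ln 31.57 − 161.1 = 99.47·3.4522 − 161.1 = 182.291.
Gain = 182.291 / 164.351 = 1.1092 → 1.109.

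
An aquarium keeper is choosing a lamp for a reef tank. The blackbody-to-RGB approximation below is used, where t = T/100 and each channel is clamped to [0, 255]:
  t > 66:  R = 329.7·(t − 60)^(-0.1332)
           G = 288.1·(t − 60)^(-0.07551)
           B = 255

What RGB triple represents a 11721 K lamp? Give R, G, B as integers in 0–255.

R=192, G=212, B=255

t = 11721/100 = 117.21; the t > 66 branch applies.
R = 329.7·(117.21 − 60)^(-0.1332) = 329.7·57.21^(-0.1332) = 329.7·0.58332 = 192.320.
G = 288.1·(117.21 − 60)^(-0.07551) = 288.1·57.21^(-0.07551) = 288.1·0.73670 = 212.245.
B = 255 by definition for t > 66.
Rounded: (192, 212, 255).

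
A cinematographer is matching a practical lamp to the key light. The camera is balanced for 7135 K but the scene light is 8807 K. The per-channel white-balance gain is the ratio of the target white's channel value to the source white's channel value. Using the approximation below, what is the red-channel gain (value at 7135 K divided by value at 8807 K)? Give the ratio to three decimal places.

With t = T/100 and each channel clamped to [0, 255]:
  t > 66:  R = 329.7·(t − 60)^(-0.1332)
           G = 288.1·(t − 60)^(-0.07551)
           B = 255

1.128

At 8807 K (t = 88.07):
  R = 329.7·(88.07 − 60)^(-0.1332) = 329.7·28.07^(-0.1332) = 329.7·0.64135 = 211.453.
At 7135 K (t = 71.35):
  R = 329.7·(71.35 − 60)^(-0.1332) = 329.7·11.35^(-0.1332) = 329.7·0.72356 = 238.558.
Gain = 238.558 / 211.453 = 1.1282 → 1.128.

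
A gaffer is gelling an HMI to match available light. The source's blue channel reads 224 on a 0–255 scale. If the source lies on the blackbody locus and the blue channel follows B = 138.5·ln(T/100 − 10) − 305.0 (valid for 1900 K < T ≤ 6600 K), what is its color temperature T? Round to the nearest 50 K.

5550 K

ln(t − 10) = (224 + 305.0) / 138.5 = 3.8195.
t − 10 = e^3.8195 = 45.581, so t = 55.581.
T = 100·t = 5558 K → 5550 K to the nearest 50 K.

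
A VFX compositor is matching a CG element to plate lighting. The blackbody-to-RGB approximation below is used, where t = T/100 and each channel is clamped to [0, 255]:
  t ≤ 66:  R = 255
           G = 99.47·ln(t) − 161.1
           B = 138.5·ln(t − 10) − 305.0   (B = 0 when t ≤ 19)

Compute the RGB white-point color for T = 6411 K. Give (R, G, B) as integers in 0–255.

(255, 253, 248)

t = 6411/100 = 64.11; the t ≤ 66 branch applies.
R = 255 by definition for t ≤ 66.
G = 99.47·ln 64.11 − 161.1 = 99.47·4.1606 − 161.1 = 252.755.
B = 138.5·ln(64.11 − 10) − 305.0 = 138.5·ln 54.11 − 305.0 = 138.5·3.9910 − 305.0 = 247.756.
Rounded: (255, 253, 248).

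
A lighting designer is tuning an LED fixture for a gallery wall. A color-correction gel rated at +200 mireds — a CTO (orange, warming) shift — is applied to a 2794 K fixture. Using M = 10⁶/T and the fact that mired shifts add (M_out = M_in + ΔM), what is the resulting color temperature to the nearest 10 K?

1790 K

M_in = 10⁶/2794 = 357.91 mireds.
M_out = 357.91 + (+200) = 557.91 mireds.
T_out = 10⁶/557.91 = 1792.4 K → 1790 K.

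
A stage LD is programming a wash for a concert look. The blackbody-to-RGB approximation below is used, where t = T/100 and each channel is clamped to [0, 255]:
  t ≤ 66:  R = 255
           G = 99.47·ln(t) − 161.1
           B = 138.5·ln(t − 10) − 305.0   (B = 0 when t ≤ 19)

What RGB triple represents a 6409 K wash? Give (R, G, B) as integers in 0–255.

(255, 253, 248)

t = 6409/100 = 64.09; the t ≤ 66 branch applies.
R = 255 by definition for t ≤ 66.
G = 99.47·ln 64.09 − 161.1 = 99.47·4.1603 − 161.1 = 252.724.
B = 138.5·ln(64.09 − 10) − 305.0 = 138.5·ln 54.09 − 305.0 = 138.5·3.9906 − 305.0 = 247.705.
Rounded: (255, 253, 248).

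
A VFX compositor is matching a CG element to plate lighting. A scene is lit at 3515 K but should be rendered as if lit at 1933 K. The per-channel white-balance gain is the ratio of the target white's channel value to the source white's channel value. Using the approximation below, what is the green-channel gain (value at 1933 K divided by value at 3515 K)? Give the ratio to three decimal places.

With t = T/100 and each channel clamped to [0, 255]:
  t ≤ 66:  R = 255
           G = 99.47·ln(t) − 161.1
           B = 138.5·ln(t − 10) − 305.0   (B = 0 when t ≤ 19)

At 3515 K (t = 35.15):
  G = 99.47·ln 35.15 − 161.1 = 99.47·3.5596 − 161.1 = 192.976.
At 1933 K (t = 19.33):
  G = 99.47·ln 19.33 − 161.1 = 99.47·2.9617 − 161.1 = 133.496.
Gain = 133.496 / 192.976 = 0.6918 → 0.692.

0.692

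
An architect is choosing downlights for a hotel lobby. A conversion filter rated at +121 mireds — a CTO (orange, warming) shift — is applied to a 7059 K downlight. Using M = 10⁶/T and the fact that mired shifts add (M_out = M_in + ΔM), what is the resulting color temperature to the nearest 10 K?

3810 K

M_in = 10⁶/7059 = 141.66 mireds.
M_out = 141.66 + (+121) = 262.66 mireds.
T_out = 10⁶/262.66 = 3807.2 K → 3810 K.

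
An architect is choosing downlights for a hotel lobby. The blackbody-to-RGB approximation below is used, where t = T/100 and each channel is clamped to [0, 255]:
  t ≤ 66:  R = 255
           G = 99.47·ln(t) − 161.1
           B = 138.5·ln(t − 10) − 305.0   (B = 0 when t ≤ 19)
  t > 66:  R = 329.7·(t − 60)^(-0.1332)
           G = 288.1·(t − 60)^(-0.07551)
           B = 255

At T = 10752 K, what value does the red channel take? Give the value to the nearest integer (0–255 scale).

t = 10752/100 = 107.52; the t > 66 branch applies.
R = 329.7·(107.52 − 60)^(-0.1332) = 329.7·47.52^(-0.1332) = 329.7·0.59792 = 197.133.
Rounded: 197.

197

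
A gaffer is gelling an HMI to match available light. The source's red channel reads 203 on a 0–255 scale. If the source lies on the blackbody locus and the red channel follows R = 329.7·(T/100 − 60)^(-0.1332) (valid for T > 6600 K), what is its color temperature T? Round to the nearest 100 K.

9800 K

(t − 60)^(-0.1332) = 203/329.7 = 0.61571.
t − 60 = 0.61571^(1/-0.1332) = 0.61571^(-7.508) = 38.129, so t = 98.129.
T = 100·t = 9813 K → 9800 K to the nearest 100 K.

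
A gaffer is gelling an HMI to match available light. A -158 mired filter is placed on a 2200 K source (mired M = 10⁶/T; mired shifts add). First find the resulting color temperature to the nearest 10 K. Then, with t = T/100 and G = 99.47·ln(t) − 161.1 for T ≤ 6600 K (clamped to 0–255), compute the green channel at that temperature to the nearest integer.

M_in = 10⁶/2200 = 454.55; M_out = 454.55 + (-158) = 296.55.
T_out = 10⁶/296.55 = 3372.2 K → 3370 K; t = 33.7.
G = 99.47·ln 33.7 − 161.1 = 99.47·3.5175 − 161.1 = 188.786.
Rounded: 189.

189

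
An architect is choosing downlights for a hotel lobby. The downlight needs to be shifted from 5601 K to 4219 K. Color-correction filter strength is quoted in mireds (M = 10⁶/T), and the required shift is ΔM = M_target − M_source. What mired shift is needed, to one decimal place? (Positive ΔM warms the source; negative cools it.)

+58.5 mireds

M_source = 10⁶/5601 = 178.540; M_target = 10⁶/4219 = 237.023.
ΔM = 237.023 − 178.540 = 58.483 → +58.5 mireds, a warming shift.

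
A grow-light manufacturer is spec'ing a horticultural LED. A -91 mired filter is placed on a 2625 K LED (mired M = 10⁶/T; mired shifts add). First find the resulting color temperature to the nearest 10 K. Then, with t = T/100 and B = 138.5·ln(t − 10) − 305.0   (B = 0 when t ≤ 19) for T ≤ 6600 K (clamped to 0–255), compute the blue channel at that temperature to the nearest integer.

M_in = 10⁶/2625 = 380.95; M_out = 380.95 + (-91) = 289.95.
T_out = 10⁶/289.95 = 3448.8 K → 3450 K; t = 34.5.
B = 138.5·ln(34.5 − 10) − 305.0 = 138.5·ln 24.5 − 305.0 = 138.5·3.1987 − 305.0 = 138.016.
Rounded: 138.

138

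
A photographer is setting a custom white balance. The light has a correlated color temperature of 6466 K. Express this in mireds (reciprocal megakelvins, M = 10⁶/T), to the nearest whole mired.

155 mireds

M = 10⁶ / 6466 = 154.655 → 155 mireds.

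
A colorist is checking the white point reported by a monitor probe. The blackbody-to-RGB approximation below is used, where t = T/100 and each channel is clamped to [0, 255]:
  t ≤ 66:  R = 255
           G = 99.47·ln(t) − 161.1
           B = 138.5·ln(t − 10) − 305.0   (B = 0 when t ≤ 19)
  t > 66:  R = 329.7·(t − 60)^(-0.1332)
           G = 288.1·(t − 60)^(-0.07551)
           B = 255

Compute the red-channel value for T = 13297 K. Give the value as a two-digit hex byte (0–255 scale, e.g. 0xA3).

t = 13297/100 = 132.97; the t > 66 branch applies.
R = 329.7·(132.97 − 60)^(-0.1332) = 329.7·72.97^(-0.1332) = 329.7·0.56471 = 186.186.
Rounded: 186; in hex, 0xBA.

0xBA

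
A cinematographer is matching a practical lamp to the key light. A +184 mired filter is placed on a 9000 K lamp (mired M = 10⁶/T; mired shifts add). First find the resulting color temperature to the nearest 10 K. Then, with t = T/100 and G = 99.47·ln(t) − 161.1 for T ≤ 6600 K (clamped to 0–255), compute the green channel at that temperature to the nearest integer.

189

M_in = 10⁶/9000 = 111.11; M_out = 111.11 + (+184) = 295.11.
T_out = 10⁶/295.11 = 3388.6 K → 3390 K; t = 33.9.
G = 99.47·ln 33.9 − 161.1 = 99.47·3.5234 − 161.1 = 189.374.
Rounded: 189.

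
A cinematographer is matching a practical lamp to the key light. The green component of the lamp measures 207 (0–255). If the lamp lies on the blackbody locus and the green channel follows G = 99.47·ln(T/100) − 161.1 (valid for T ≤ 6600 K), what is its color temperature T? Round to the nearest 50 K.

4050 K

ln t = (207 + 161.1) / 99.47 = 3.7006.
t = e^3.7006 = 40.472.
T = 100·t = 4047 K → 4050 K to the nearest 50 K.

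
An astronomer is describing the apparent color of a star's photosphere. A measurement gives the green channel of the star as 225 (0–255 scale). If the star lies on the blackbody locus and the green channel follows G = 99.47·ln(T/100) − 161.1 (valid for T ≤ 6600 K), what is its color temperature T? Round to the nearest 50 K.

ln t = (225 + 161.1) / 99.47 = 3.8816.
t = e^3.8816 = 48.500.
T = 100·t = 4850 K → 4850 K to the nearest 50 K.

4850 K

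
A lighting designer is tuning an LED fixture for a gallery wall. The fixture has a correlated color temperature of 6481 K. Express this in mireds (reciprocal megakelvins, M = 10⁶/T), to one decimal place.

M = 10⁶ / 6481 = 154.297 → 154.3 mireds.

154.3 mireds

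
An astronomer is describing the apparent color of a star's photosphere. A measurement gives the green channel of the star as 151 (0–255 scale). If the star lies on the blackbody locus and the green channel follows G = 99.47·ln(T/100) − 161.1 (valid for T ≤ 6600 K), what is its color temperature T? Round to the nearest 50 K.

2300 K

ln t = (151 + 161.1) / 99.47 = 3.1376.
t = e^3.1376 = 23.049.
T = 100·t = 2305 K → 2300 K to the nearest 50 K.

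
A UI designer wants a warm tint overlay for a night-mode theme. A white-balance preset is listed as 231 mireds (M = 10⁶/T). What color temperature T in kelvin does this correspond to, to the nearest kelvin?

4329 K

T = 10⁶ / 231 = 4329.00 K → 4329 K.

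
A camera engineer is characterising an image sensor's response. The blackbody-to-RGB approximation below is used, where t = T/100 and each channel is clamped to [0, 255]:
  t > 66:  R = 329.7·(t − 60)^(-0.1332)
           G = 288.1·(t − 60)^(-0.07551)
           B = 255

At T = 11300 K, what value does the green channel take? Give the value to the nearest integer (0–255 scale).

213

t = 11300/100 = 113; the t > 66 branch applies.
G = 288.1·(113 − 60)^(-0.07551) = 288.1·53^(-0.07551) = 288.1·0.74097 = 213.473.
Rounded: 213.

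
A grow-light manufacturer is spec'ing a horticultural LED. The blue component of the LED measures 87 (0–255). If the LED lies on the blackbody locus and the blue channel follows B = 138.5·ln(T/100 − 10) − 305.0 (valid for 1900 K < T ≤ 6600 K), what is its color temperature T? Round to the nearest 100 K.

ln(t − 10) = (87 + 305.0) / 138.5 = 2.8303.
t − 10 = e^2.8303 = 16.951, so t = 26.951.
T = 100·t = 2695 K → 2700 K to the nearest 100 K.

2700 K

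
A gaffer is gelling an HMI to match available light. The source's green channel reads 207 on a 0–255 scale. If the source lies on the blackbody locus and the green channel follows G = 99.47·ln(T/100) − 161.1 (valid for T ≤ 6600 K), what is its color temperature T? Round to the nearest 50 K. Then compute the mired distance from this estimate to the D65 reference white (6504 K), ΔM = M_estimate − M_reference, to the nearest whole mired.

ln t = (207 + 161.1) / 99.47 = 3.7006.
t = e^3.7006 = 40.472.
T = 100·t = 4047 K → 4050 K to the nearest 50 K.
M_estimate = 10⁶/4050 = 246.91; M_reference = 10⁶/6504 = 153.75.
ΔM = 246.91 − 153.75 = 93.16 → +93 mireds.

+93 mireds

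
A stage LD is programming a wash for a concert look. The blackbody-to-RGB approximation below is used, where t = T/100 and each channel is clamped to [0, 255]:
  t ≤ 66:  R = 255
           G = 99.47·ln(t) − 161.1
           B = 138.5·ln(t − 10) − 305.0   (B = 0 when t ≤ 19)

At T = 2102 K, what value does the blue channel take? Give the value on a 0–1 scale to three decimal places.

t = 2102/100 = 21.02; the t ≤ 66 branch applies.
B = 138.5·ln(21.02 − 10) − 305.0 = 138.5·ln 11.02 − 305.0 = 138.5·2.3997 − 305.0 = 27.360.
On a 0–1 scale: 27.360/255 = 0.1073 → 0.107.

0.107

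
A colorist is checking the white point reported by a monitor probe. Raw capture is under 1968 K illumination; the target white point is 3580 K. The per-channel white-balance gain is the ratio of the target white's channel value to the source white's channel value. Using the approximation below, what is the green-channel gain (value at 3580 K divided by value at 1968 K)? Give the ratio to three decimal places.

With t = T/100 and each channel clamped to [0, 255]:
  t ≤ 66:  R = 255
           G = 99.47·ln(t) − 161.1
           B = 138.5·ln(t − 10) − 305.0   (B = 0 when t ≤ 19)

At 1968 K (t = 19.68):
  G = 99.47·ln 19.68 − 161.1 = 99.47·2.9796 − 161.1 = 135.281.
At 3580 K (t = 35.8):
  G = 99.47·ln 35.8 − 161.1 = 99.47·3.5779 − 161.1 = 194.798.
Gain = 194.798 / 135.281 = 1.4400 → 1.440.

1.440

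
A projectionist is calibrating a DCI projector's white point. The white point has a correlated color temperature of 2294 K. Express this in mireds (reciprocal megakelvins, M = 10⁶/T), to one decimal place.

435.9 mireds

M = 10⁶ / 2294 = 435.920 → 435.9 mireds.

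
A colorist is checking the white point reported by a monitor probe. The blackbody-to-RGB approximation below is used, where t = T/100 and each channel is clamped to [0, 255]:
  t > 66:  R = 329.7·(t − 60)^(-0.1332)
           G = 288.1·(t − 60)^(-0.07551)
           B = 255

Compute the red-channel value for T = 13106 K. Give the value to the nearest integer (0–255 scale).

187

t = 13106/100 = 131.06; the t > 66 branch applies.
R = 329.7·(131.06 − 60)^(-0.1332) = 329.7·71.06^(-0.1332) = 329.7·0.56671 = 186.845.
Rounded: 187.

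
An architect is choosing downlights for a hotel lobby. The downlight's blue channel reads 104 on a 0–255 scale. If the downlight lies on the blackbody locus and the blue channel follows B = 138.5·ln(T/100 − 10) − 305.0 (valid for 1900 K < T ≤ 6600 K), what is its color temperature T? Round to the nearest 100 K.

2900 K

ln(t − 10) = (104 + 305.0) / 138.5 = 2.9531.
t − 10 = e^2.9531 = 19.165, so t = 29.165.
T = 100·t = 2916 K → 2900 K to the nearest 100 K.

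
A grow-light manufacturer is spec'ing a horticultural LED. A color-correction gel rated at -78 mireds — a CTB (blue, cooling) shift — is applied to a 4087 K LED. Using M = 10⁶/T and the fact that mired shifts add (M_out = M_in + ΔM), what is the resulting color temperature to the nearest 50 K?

6000 K

M_in = 10⁶/4087 = 244.68 mireds.
M_out = 244.68 + (-78) = 166.68 mireds.
T_out = 10⁶/166.68 = 5999.6 K → 6000 K.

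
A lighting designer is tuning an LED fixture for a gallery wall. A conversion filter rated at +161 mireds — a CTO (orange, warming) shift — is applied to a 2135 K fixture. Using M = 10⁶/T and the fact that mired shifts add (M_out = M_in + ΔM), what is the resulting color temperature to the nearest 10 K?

1590 K

M_in = 10⁶/2135 = 468.38 mireds.
M_out = 468.38 + (+161) = 629.38 mireds.
T_out = 10⁶/629.38 = 1588.9 K → 1590 K.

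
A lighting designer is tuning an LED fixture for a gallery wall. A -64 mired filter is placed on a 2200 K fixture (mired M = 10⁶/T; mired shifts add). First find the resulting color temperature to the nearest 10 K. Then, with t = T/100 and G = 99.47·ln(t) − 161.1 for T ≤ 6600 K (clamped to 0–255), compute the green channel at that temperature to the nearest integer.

161

M_in = 10⁶/2200 = 454.55; M_out = 454.55 + (-64) = 390.55.
T_out = 10⁶/390.55 = 2560.5 K → 2560 K; t = 25.6.
G = 99.47·ln 25.6 − 161.1 = 99.47·3.2426 − 161.1 = 161.441.
Rounded: 161.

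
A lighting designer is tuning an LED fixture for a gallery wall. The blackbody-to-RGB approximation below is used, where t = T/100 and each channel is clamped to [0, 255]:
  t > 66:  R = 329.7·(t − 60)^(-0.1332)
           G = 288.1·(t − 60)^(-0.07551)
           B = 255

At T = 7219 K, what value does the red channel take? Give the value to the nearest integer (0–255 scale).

236

t = 7219/100 = 72.19; the t > 66 branch applies.
R = 329.7·(72.19 − 60)^(-0.1332) = 329.7·12.19^(-0.1332) = 329.7·0.71671 = 236.300.
Rounded: 236.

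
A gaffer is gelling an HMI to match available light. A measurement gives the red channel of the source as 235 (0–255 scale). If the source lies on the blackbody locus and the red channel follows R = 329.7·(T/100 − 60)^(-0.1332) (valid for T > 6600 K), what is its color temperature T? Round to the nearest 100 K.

(t − 60)^(-0.1332) = 235/329.7 = 0.71277.
t − 60 = 0.71277^(1/-0.1332) = 0.71277^(-7.508) = 12.705, so t = 72.705.
T = 100·t = 7271 K → 7300 K to the nearest 100 K.

7300 K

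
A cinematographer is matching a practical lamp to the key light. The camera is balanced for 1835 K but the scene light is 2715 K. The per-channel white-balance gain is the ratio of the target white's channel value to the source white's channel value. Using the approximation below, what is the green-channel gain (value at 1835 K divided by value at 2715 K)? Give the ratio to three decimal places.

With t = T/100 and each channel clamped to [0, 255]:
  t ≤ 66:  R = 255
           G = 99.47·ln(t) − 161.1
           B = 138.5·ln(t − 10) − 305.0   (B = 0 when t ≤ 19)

0.767

At 2715 K (t = 27.15):
  G = 99.47·ln 27.15 − 161.1 = 99.47·3.3014 − 161.1 = 167.288.
At 1835 K (t = 18.35):
  G = 99.47·ln 18.35 − 161.1 = 99.47·2.9096 − 161.1 = 128.321.
Gain = 128.321 / 167.288 = 0.7671 → 0.767.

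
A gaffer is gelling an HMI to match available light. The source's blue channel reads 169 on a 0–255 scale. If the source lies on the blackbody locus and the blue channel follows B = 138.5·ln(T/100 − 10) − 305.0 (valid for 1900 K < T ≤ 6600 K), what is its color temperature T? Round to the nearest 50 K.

4050 K

ln(t − 10) = (169 + 305.0) / 138.5 = 3.4224.
t − 10 = e^3.4224 = 30.642, so t = 40.642.
T = 100·t = 4064 K → 4050 K to the nearest 50 K.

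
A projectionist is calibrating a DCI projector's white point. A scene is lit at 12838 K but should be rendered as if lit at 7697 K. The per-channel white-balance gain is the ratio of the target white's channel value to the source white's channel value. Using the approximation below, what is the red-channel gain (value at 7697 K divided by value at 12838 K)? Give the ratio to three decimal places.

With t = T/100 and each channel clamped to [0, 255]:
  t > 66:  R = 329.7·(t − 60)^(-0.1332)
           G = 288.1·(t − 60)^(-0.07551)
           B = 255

At 12838 K (t = 128.38):
  R = 329.7·(128.38 − 60)^(-0.1332) = 329.7·68.38^(-0.1332) = 329.7·0.56962 = 187.805.
At 7697 K (t = 76.97):
  R = 329.7·(76.97 − 60)^(-0.1332) = 329.7·16.97^(-0.1332) = 329.7·0.68581 = 226.113.
Gain = 226.113 / 187.805 = 1.2040 → 1.204.

1.204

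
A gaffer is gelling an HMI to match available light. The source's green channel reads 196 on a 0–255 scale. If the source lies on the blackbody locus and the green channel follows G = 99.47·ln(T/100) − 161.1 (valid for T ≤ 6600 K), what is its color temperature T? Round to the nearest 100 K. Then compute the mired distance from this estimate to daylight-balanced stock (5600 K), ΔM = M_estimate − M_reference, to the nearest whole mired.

ln t = (196 + 161.1) / 99.47 = 3.5900.
t = e^3.5900 = 36.235.
T = 100·t = 3624 K → 3600 K to the nearest 100 K.
M_estimate = 10⁶/3600 = 277.78; M_reference = 10⁶/5600 = 178.57.
ΔM = 277.78 − 178.57 = 99.21 → +99 mireds.

+99 mireds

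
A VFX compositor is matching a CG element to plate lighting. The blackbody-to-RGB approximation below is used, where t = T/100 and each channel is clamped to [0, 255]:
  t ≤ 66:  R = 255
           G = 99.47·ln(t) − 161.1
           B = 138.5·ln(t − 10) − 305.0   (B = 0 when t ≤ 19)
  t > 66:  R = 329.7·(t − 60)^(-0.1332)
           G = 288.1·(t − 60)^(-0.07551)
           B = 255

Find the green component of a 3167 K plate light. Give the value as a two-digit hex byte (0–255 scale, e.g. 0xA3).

t = 3167/100 = 31.67; the t ≤ 66 branch applies.
G = 99.47·ln 31.67 − 161.1 = 99.47·3.4554 − 161.1 = 182.606.
Rounded: 183; in hex, 0xB7.

0xB7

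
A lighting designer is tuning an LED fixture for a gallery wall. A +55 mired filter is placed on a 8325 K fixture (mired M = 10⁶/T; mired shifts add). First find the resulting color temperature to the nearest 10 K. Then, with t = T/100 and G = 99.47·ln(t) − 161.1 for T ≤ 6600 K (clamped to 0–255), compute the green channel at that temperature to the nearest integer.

M_in = 10⁶/8325 = 120.12; M_out = 120.12 + (+55) = 175.12.
T_out = 10⁶/175.12 = 5710.4 K → 5710 K; t = 57.1.
G = 99.47·ln 57.1 − 161.1 = 99.47·4.0448 − 161.1 = 241.237.
Rounded: 241.

241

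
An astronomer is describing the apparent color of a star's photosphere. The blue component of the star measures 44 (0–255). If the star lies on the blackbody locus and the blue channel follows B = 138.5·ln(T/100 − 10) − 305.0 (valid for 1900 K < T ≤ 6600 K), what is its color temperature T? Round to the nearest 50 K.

2250 K

ln(t − 10) = (44 + 305.0) / 138.5 = 2.5199.
t − 10 = e^2.5199 = 12.427, so t = 22.427.
T = 100·t = 2243 K → 2250 K to the nearest 50 K.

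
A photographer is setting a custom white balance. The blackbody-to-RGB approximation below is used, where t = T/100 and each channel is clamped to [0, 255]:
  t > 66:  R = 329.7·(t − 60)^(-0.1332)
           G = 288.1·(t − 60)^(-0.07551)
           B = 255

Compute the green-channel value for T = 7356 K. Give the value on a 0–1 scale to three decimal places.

t = 7356/100 = 73.56; the t > 66 branch applies.
G = 288.1·(73.56 − 60)^(-0.07551) = 288.1·13.56^(-0.07551) = 288.1·0.82130 = 236.617.
On a 0–1 scale: 236.617/255 = 0.9279 → 0.928.

0.928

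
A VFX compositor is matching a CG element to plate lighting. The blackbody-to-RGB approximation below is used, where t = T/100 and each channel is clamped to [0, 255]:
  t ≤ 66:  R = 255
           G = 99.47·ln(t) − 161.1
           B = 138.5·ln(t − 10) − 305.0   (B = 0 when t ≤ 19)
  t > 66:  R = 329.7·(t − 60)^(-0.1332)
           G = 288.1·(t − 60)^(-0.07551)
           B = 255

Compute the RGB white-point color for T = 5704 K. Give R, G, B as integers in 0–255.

R=255, G=241, B=228

t = 5704/100 = 57.04; the t ≤ 66 branch applies.
R = 255 by definition for t ≤ 66.
G = 99.47·ln 57.04 − 161.1 = 99.47·4.0438 − 161.1 = 241.132.
B = 138.5·ln(57.04 − 10) − 305.0 = 138.5·ln 47.04 − 305.0 = 138.5·3.8510 − 305.0 = 228.363.
Rounded: (255, 241, 228).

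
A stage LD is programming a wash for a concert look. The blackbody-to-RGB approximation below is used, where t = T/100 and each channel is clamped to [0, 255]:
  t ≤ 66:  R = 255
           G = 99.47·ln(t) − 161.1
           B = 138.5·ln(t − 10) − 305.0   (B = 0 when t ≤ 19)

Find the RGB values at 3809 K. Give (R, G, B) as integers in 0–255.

(255, 201, 157)

t = 3809/100 = 38.09; the t ≤ 66 branch applies.
R = 255 by definition for t ≤ 66.
G = 99.47·ln 38.09 − 161.1 = 99.47·3.6400 − 161.1 = 200.966.
B = 138.5·ln(38.09 − 10) − 305.0 = 138.5·ln 28.09 − 305.0 = 138.5·3.3354 − 305.0 = 156.955.
Rounded: (255, 201, 157).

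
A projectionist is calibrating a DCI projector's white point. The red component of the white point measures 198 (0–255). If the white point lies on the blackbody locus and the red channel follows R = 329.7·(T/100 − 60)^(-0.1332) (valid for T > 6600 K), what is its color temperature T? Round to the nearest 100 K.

(t − 60)^(-0.1332) = 198/329.7 = 0.60055.
t − 60 = 0.60055^(1/-0.1332) = 0.60055^(-7.508) = 45.980, so t = 105.980.
T = 100·t = 10598 K → 10600 K to the nearest 100 K.

10600 K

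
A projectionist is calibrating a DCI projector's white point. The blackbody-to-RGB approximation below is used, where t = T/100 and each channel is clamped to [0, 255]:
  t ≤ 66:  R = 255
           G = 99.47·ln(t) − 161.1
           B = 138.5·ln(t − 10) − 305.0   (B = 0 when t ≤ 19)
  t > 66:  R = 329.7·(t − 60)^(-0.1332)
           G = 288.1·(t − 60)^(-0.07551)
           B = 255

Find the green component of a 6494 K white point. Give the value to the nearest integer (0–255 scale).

t = 6494/100 = 64.94; the t ≤ 66 branch applies.
G = 99.47·ln 64.94 − 161.1 = 99.47·4.1735 − 161.1 = 254.034.
Rounded: 254.

254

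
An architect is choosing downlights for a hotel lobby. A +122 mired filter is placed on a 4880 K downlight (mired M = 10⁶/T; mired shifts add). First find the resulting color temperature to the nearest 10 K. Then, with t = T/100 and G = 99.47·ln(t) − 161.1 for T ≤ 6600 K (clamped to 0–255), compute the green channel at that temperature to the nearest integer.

M_in = 10⁶/4880 = 204.92; M_out = 204.92 + (+122) = 326.92.
T_out = 10⁶/326.92 = 3058.9 K → 3060 K; t = 30.6.
G = 99.47·ln 30.6 − 161.1 = 99.47·3.4210 − 161.1 = 179.187.
Rounded: 179.

179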